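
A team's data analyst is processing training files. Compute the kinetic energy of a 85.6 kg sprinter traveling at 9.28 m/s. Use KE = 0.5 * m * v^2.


Velocity squared = 86.1184
KE = 0.5 * 85.6 * 86.1184 = 3685.87 J

3685.87 J


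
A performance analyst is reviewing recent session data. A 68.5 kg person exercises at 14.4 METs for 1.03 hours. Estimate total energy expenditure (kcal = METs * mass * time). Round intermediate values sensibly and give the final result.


Energy = METs * mass(kg) * time(h)
= 14.4 * 68.5 * 1.03
= 1015.99 kcal

1015.99 kcal


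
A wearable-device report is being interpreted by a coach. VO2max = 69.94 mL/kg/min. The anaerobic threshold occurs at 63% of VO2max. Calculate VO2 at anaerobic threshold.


AT fraction = 63 / 100 = 0.63
AT VO2 = 69.94 * 0.63
= 44.06 mL/kg/min

44.06 mL/kg/min


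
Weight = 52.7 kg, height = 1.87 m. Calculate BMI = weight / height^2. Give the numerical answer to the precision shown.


height^2 = 1.87^2 = 3.4969
BMI = 52.7 / 3.4969 = 15.07 kg/m^2

15.07 kg/m^2


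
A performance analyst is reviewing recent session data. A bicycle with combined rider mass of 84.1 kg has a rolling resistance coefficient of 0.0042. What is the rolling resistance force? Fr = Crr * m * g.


Fr = 0.0042 * 84.1 * 9.81
= 0.35322 * 9.81
= 3.465 N

3.465 N


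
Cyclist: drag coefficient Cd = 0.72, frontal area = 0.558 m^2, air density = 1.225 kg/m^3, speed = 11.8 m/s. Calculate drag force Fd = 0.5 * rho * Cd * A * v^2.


v^2 = 11.8^2 = 139.24
Fd = 0.5 * 1.225 * 0.72 * 0.558 * 139.24
= 34.264 N

34.264 N


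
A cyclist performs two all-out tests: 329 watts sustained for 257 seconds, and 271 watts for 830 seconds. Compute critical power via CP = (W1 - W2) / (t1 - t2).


W1 = P1 * t1 = 329 * 257 = 84553 J
W2 = P2 * t2 = 271 * 830 = 224930 J
CP = (84553 - 224930) / (257 - 830)
= 244.99 W

244.99 W


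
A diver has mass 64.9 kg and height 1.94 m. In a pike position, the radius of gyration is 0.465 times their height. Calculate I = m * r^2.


r = 0.465 * 1.94 = 0.9021 m
I = m * r^2 = 64.9 * 0.813784 = 52.815 kg*m^2

52.815 kg*m^2


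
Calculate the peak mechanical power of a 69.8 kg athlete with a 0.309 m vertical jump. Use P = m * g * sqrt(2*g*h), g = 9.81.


First, sqrt(2gh) = sqrt(2 * 9.81 * 0.309)
= sqrt(6.06258) = 2.462231 m/s
Power = 69.8 * 9.81 * 2.462231 = 1685.98 W

1685.98 W


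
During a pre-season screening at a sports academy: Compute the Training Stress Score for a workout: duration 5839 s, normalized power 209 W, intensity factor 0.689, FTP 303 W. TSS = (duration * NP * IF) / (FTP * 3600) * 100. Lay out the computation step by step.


Product = 5839 * 209 * 0.689 = 840821.839
Base = 303 * 3600 = 1090800
TSS = 840821.839 / 1090800 * 100 = 77.08

77.08 TSS


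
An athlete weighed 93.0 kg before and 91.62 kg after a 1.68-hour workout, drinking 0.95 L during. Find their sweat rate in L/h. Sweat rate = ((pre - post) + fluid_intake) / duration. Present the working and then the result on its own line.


Body mass change = 1.38 kg
Total sweat loss = 1.38 + 0.95 = 2.33 L
Rate = 2.33 / 1.68 = 1.387 L/h

1.387 L/h


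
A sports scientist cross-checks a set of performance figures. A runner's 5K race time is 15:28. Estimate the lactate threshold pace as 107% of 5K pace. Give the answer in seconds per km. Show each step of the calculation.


Total race time = 15*60 + 28 = 928 seconds
5K pace = 928 / 5 = 185.6 sec/km
LT pace = 185.6 * 1.07 = 198.59 sec/km

198.59 s/km


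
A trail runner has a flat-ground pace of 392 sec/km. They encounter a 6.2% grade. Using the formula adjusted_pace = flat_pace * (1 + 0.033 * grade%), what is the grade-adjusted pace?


Grade factor = 1 + 0.033 * 6.2 = 1.2046
Adjusted = 392 * 1.2046 = 472.2 sec/km

472.2 s/km


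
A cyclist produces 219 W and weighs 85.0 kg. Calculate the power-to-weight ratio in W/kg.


P/W = power / mass
= 219 / 85.0
= 2.576 W/kg

2.576 W/kg


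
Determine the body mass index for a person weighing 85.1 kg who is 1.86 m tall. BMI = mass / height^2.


BMI = mass / height^2
= 85.1 / 1.86^2
= 85.1 / 3.4596
= 24.6 kg/m^2

24.6 kg/m^2


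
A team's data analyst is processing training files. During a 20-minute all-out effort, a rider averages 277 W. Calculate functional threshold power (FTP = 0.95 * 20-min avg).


FTP = 0.95 * 277
= 263.15 W

263.15 W


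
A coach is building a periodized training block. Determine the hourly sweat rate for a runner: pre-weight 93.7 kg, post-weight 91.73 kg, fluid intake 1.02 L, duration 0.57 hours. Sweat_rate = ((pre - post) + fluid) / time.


Mass lost = 93.7 - 91.73 = 1.97 kg
Add fluid consumed: 1.97 + 1.02 = 2.99 L total sweat
Sweat rate = 2.99 / 0.57 = 5.246 L/h

5.246 L/h


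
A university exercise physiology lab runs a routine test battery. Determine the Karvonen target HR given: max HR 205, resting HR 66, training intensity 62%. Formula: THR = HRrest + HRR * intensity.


HRR = HRmax - HRrest = 205 - 66 = 139
THR = 66 + 139 * 0.62
= 152.18 bpm

152.18 bpm


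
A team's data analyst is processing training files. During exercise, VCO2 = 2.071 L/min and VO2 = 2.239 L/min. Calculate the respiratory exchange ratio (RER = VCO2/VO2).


RER = VCO2 / VO2
= 2.071 / 2.239
= 0.925

0.925


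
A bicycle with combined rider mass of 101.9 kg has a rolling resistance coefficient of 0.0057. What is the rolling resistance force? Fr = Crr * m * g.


Fr = 0.0057 * 101.9 * 9.81
= 0.58083 * 9.81
= 5.698 N

5.698 N


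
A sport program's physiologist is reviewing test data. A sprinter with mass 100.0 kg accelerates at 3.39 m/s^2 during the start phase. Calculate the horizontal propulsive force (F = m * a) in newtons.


F = m * a
= 100.0 * 3.39
= 339.0 N

339.0 N


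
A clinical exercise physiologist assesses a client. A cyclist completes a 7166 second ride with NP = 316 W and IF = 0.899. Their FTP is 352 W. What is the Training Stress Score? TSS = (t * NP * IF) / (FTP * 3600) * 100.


t * NP * IF = 7166 * 316 * 0.899 = 2035745.944
FTP * 3600 = 1267200
TSS = (2035745.944 / 1267200) * 100 = 160.65

160.65 TSS


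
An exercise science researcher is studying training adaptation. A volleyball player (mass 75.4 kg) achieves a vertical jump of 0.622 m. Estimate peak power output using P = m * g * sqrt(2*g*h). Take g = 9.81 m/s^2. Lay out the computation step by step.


2 * g * h = 2 * 9.81 * 0.622 = 12.20364
sqrt(12.20364) = 3.493371 m/s
P = 75.4 * 9.81 * 3.493371 = 2583.96 W

2583.96 W


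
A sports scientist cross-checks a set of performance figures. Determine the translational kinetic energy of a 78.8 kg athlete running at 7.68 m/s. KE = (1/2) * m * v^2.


KE = 0.5 * m * v^2
= 0.5 * 78.8 * 7.68^2
= 0.5 * 78.8 * 58.9824
= 2323.91 J

2323.91 J


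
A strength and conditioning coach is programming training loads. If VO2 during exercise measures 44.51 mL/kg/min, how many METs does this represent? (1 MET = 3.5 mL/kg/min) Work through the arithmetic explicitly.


METs = VO2 / 3.5 = 44.51 / 3.5 = 12.72

12.72 METs


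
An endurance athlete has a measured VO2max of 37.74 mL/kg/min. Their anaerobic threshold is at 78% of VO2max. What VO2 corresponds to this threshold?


Anaerobic threshold VO2 = VO2max * 78%
= 37.74 * 0.78
= 29.44 mL/kg/min

29.44 mL/kg/min


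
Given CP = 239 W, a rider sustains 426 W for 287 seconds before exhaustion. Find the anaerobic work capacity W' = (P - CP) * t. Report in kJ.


Excess power = 426 - 239 = 187 W
Work above CP = 187 * 287 = 53669 J
W' = 53.669 kJ

53.669 kJ


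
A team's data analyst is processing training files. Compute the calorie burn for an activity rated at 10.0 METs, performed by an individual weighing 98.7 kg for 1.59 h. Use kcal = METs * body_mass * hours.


Product of METs and mass = 10.0 * 98.7 = 987.0
Total kcal = 987.0 * 1.59 = 1569.33 kcal

1569.33 kcal


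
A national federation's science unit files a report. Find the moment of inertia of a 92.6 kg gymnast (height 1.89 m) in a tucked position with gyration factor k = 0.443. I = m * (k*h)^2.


Radius of gyration = 0.443 * 1.89 = 0.83727 m
I = 92.6 * 0.83727^2
= 92.6 * 0.701021
= 64.915 kg*m^2

64.915 kg*m^2


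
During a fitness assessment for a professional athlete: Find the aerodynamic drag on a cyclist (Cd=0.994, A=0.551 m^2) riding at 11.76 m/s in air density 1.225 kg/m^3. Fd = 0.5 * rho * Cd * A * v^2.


Fd = 0.5 * 1.225 * 0.994 * 0.551 * 11.76^2
= 0.5 * 1.225 * 0.994 * 0.551 * 138.2976
= 46.394 N

46.394 N


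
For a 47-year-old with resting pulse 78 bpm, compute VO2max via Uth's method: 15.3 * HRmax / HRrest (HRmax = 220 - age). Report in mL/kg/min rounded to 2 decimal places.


Step 1: HRmax = 220 - 47 = 173 bpm
Step 2: Ratio = 173 / 78 = 2.2179
Step 3: VO2max = 15.3 * 2.2179 = 33.93 mL/kg/min

33.93 mL/kg/min


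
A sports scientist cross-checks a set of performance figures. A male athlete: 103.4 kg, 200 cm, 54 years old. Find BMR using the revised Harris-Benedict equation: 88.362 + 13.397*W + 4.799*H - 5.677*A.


Intercept = 88.362
Weight contribution = 13.397 * 103.4 = 1385.2498
Height contribution = 4.799 * 200 = 959.8
Age contribution = 5.677 * 54 = 306.558
BMR = 88.362 + 1385.2498 + 959.8 - 306.558
= 2126.85 kcal/day

2126.85 kcal/day


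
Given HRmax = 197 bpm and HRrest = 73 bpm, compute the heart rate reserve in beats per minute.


Heart rate reserve = maximum HR minus resting HR
HRR = 197 - 73 = 124 bpm

124 bpm


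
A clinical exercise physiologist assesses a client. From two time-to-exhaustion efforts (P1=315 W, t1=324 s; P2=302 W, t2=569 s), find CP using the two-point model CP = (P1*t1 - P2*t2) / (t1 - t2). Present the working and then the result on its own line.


Work in trial 1 = 102060 J
Work in trial 2 = 171838 J
Delta work = -69778 J
Delta time = -245 s
CP = -69778 / -245 = 284.81 W

284.81 W


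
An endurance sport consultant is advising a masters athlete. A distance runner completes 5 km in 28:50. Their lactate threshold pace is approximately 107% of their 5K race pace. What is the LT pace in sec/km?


Convert to seconds: 28 min 50 s = 1730 s
Pace per km = 1730 / 5 = 346.0 s/km
LT pace = 346.0 * 1.07 = 370.22 s/km

370.22 s/km


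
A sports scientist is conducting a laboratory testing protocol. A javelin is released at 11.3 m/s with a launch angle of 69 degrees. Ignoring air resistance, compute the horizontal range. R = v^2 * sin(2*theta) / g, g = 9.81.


Launch speed squared = 127.69
sin(2 * 69 deg) = 0.669131
Range = 127.69 * 0.669131 / 9.81
= 8.71 m

8.71 m


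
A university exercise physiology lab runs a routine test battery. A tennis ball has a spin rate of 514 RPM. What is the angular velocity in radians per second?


Convert RPM to rad/s: multiply by 2*pi and divide by 60
omega = 514 * 2 * pi / 60
= 53.826 rad/s

53.826 rad/s


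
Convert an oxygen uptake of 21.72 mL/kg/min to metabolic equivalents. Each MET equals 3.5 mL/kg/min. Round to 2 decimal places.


One MET = 3.5 mL/kg/min
Number of METs = 21.72 / 3.5
= 6.21 METs

6.21 METs


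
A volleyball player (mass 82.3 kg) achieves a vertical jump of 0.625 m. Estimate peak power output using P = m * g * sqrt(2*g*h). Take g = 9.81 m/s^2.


2 * g * h = 2 * 9.81 * 0.625 = 12.2625
sqrt(12.2625) = 3.501785 m/s
P = 82.3 * 9.81 * 3.501785 = 2827.21 W

2827.21 W


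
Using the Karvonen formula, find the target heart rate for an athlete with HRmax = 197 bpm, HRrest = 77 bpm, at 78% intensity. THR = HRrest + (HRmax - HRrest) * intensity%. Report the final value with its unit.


HRR = 197 - 77 = 120
THR = 77 + 120 * 0.78
= 77 + 93.6
= 170.6 bpm

170.6 bpm


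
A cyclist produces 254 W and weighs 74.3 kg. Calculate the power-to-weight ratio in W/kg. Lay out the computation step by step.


P/W = power / mass
= 254 / 74.3
= 3.419 W/kg

3.419 W/kg


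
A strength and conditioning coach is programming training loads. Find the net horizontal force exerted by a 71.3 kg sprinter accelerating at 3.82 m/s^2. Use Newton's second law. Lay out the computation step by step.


Newton's second law: F = m * a
F = 71.3 * 3.82 = 272.37 N

272.37 N


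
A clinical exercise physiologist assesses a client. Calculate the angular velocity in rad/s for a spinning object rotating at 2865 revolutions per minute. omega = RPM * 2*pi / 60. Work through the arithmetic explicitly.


omega = RPM * 2*pi / 60
= 2865 * 6.28318531 / 60
= 300.022 rad/s

300.022 rad/s


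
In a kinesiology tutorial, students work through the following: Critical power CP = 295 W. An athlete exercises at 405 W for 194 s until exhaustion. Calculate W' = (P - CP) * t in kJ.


P - CP = 405 - 295 = 110 W
W' = 110 * 194 = 21340 J
= 21340 / 1000 = 21.34 kJ

21.34 kJ


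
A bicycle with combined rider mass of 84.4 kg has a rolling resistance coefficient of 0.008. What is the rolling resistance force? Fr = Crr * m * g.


Fr = 0.008 * 84.4 * 9.81
= 0.6752 * 9.81
= 6.624 N

6.624 N


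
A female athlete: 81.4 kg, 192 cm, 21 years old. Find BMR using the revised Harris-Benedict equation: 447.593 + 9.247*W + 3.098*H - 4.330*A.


Intercept = 447.593
Weight contribution = 9.247 * 81.4 = 752.7058
Height contribution = 3.098 * 192 = 594.816
Age contribution = 4.33 * 21 = 90.93
BMR = 447.593 + 752.7058 + 594.816 - 90.93
= 1704.18 kcal/day

1704.18 kcal/day


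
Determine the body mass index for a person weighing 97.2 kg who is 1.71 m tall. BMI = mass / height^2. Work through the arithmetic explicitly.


BMI = mass / height^2
= 97.2 / 1.71^2
= 97.2 / 2.9241
= 33.24 kg/m^2

33.24 kg/m^2


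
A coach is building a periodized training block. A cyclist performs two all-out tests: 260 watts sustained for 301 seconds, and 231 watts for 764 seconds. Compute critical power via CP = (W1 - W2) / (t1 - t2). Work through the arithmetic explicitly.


W1 = P1 * t1 = 260 * 301 = 78260 J
W2 = P2 * t2 = 231 * 764 = 176484 J
CP = (78260 - 176484) / (301 - 764)
= 212.15 W

212.15 W


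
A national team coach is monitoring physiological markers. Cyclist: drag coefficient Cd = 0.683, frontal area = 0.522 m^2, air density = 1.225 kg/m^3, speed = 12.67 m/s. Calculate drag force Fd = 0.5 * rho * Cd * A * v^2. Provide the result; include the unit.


v^2 = 12.67^2 = 160.5289
Fd = 0.5 * 1.225 * 0.683 * 0.522 * 160.5289
= 35.055 N

35.055 N


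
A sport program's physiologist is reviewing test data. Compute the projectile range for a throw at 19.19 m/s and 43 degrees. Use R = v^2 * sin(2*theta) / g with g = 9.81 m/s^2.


Two times the angle = 86 degrees
sin(86) = 0.997564
R = 368.2561 * 0.997564 / 9.81 = 37.447 m

37.447 m


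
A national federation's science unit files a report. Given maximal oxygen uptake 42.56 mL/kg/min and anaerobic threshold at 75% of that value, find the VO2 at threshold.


Percentage as decimal = 0.75
VO2 at AT = 42.56 * 0.75 = 31.92 mL/kg/min

31.92 mL/kg/min


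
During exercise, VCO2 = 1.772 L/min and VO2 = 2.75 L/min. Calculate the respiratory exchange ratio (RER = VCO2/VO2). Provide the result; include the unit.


RER = VCO2 / VO2
= 1.772 / 2.75
= 0.6444

0.6444


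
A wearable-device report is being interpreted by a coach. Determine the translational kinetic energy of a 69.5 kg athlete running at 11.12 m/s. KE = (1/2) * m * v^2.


KE = 0.5 * m * v^2
= 0.5 * 69.5 * 11.12^2
= 0.5 * 69.5 * 123.6544
= 4296.99 J

4296.99 J


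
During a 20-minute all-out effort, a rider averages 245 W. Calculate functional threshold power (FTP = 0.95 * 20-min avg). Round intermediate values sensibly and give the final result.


FTP = 0.95 * 245
= 232.75 W

232.75 W


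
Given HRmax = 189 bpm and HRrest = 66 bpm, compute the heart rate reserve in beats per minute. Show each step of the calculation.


Heart rate reserve = maximum HR minus resting HR
HRR = 189 - 66 = 123 bpm

123 bpm


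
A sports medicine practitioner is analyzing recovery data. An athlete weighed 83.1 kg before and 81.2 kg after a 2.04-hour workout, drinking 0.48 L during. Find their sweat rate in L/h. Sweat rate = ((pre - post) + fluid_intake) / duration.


Body mass change = 1.9 kg
Total sweat loss = 1.9 + 0.48 = 2.38 L
Rate = 2.38 / 2.04 = 1.167 L/h

1.167 L/h


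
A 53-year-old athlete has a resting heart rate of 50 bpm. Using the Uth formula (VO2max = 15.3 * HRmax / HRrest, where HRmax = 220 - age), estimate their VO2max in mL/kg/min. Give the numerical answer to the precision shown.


HRmax = 220 - 53 = 167 bpm
Ratio = HRmax / HRrest = 167 / 50 = 3.34
VO2max = 15.3 * 3.34 = 51.1 mL/kg/min

51.1 mL/kg/min


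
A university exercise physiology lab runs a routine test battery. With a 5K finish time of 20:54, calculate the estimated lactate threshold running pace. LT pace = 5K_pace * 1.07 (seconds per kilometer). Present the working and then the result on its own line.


Race duration = 1254 s for 5 km
Average pace = 1254 / 5 = 250.8 s/km
LT pace = 250.8 * 1.07
= 268.36 s/km

268.36 s/km


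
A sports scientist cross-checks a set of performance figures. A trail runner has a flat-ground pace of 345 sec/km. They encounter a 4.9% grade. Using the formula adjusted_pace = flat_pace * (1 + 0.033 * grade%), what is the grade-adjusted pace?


Grade factor = 1 + 0.033 * 4.9 = 1.1617
Adjusted = 345 * 1.1617 = 400.79 sec/km

400.79 s/km


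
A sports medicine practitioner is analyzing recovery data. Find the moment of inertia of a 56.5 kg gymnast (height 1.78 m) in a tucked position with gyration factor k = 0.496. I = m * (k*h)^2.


Radius of gyration = 0.496 * 1.78 = 0.88288 m
I = 56.5 * 0.88288^2
= 56.5 * 0.779477
= 44.04 kg*m^2

44.04 kg*m^2


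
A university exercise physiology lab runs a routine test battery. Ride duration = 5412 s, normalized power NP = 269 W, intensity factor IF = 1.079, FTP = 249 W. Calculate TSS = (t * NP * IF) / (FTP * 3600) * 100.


Numerator = 5412 * 269 * 1.079 = 1570838.412
Denominator = 249 * 3600 = 896400
TSS = 1570838.412 / 896400 * 100
= 175.24

175.24 TSS


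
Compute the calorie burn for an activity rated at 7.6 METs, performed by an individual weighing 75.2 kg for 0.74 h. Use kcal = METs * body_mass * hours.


Product of METs and mass = 7.6 * 75.2 = 571.52
Total kcal = 571.52 * 0.74 = 422.92 kcal

422.92 kcal


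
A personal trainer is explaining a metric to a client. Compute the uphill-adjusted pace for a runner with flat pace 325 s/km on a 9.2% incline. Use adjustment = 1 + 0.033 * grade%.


Adjustment factor = 1 + 0.033 * 9.2 = 1.3036
Grade-adjusted pace = 325 * 1.3036 = 423.67 s/km

423.67 s/km


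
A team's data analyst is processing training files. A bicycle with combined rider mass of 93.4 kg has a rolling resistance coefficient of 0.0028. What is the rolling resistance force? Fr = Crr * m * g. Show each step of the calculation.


Fr = 0.0028 * 93.4 * 9.81
= 0.26152 * 9.81
= 2.566 N

2.566 N


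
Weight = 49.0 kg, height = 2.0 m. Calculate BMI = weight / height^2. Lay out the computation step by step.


height^2 = 2.0^2 = 4.0
BMI = 49.0 / 4.0 = 12.25 kg/m^2

12.25 kg/m^2


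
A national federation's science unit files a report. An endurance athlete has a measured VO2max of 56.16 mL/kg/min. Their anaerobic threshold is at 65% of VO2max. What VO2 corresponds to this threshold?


Anaerobic threshold VO2 = VO2max * 65%
= 56.16 * 0.65
= 36.5 mL/kg/min

36.5 mL/kg/min


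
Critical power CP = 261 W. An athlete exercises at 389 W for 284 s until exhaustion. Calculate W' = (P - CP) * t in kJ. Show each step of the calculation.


P - CP = 389 - 261 = 128 W
W' = 128 * 284 = 36352 J
= 36352 / 1000 = 36.352 kJ

36.352 kJ


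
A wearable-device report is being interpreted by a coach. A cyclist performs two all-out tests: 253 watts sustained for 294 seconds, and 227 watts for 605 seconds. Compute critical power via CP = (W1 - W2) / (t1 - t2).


W1 = P1 * t1 = 253 * 294 = 74382 J
W2 = P2 * t2 = 227 * 605 = 137335 J
CP = (74382 - 137335) / (294 - 605)
= 202.42 W

202.42 W


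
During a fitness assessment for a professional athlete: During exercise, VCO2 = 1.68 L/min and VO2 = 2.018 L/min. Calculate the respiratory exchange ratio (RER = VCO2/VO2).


RER = VCO2 / VO2
= 1.68 / 2.018
= 0.8325

0.8325


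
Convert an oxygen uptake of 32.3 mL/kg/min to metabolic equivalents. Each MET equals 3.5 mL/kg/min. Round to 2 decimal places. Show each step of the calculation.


One MET = 3.5 mL/kg/min
Number of METs = 32.3 / 3.5
= 9.23 METs

9.23 METs


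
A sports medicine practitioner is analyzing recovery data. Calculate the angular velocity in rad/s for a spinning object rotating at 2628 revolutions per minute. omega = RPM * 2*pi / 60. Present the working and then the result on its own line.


omega = RPM * 2*pi / 60
= 2628 * 6.28318531 / 60
= 275.204 rad/s

275.204 rad/s


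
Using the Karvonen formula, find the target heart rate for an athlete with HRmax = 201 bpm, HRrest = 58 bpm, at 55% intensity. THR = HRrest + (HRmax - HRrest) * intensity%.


HRR = 201 - 58 = 143
THR = 58 + 143 * 0.55
= 58 + 78.65
= 136.65 bpm

136.65 bpm


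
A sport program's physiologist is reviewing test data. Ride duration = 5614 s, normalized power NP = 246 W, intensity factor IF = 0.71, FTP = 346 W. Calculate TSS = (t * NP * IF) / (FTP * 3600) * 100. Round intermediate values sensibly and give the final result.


Numerator = 5614 * 246 * 0.71 = 980541.24
Denominator = 346 * 3600 = 1245600
TSS = 980541.24 / 1245600 * 100
= 78.72

78.72 TSS


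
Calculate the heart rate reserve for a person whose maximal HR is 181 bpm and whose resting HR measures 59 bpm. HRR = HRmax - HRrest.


HRmax = 181 bpm
HRrest = 59 bpm
HRR = 181 - 59 = 122 bpm

122 bpm


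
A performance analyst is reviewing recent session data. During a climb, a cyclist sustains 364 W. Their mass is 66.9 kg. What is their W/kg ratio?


Power-to-weight = 364 W / 66.9 kg
= 5.441 W/kg

5.441 W/kg


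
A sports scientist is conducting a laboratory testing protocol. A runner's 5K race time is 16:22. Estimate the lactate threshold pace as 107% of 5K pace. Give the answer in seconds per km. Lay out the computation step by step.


Total race time = 16*60 + 22 = 982 seconds
5K pace = 982 / 5 = 196.4 sec/km
LT pace = 196.4 * 1.07 = 210.15 sec/km

210.15 s/km


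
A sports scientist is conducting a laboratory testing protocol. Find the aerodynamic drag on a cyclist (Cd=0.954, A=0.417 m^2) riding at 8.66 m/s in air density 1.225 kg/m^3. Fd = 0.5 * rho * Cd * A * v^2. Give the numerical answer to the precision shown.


Fd = 0.5 * 1.225 * 0.954 * 0.417 * 8.66^2
= 0.5 * 1.225 * 0.954 * 0.417 * 74.9956
= 18.274 N

18.274 N


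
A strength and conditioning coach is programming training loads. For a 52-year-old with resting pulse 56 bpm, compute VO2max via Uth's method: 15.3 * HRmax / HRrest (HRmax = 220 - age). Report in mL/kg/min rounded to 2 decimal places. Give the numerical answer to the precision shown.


Step 1: HRmax = 220 - 52 = 168 bpm
Step 2: Ratio = 168 / 56 = 3.0
Step 3: VO2max = 15.3 * 3.0 = 45.9 mL/kg/min

45.9 mL/kg/min


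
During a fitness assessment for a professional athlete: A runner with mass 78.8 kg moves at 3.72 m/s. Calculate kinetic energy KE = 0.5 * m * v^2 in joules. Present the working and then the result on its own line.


v^2 = 3.72^2 = 13.8384
KE = 0.5 * 78.8 * 13.8384
= 545.23 J

545.23 J


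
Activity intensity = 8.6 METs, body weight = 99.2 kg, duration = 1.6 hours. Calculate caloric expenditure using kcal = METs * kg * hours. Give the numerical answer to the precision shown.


kcal = 8.6 * 99.2 * 1.6
= 853.12 * 1.6
= 1364.99 kcal

1364.99 kcal


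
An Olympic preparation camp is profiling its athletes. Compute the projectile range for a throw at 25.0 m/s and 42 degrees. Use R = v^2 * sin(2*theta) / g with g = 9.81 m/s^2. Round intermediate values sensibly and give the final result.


Two times the angle = 84 degrees
sin(84) = 0.994522
R = 625.0 * 0.994522 / 9.81 = 63.361 m

63.361 m


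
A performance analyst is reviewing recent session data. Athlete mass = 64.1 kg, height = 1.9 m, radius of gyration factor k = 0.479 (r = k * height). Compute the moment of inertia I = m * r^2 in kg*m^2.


r = k * height = 0.479 * 1.9 = 0.9101 m
r^2 = 0.9101^2 = 0.828282
I = 64.1 * 0.828282 = 53.093 kg*m^2

53.093 kg*m^2


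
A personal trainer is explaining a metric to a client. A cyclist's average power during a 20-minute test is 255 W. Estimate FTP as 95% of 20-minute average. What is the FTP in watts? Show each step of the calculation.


FTP = 20-min power * 0.95
= 255 * 0.95
= 242.25 W

242.25 W


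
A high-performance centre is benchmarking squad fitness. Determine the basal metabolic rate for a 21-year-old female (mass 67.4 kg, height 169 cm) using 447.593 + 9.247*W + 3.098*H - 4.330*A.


BMR = 447.593 + 9.247*67.4 + 3.098*169 - 4.330*21
= 1503.47 kcal/day

1503.47 kcal/day


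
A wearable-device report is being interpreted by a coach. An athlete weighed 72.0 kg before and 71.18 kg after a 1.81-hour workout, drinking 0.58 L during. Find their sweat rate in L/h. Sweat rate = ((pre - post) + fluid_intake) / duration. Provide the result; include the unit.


Body mass change = 0.82 kg
Total sweat loss = 0.82 + 0.58 = 1.4 L
Rate = 1.4 / 1.81 = 0.773 L/h

0.773 L/h


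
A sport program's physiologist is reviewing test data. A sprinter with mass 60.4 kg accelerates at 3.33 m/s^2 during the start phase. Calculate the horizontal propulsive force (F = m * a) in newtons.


F = m * a
= 60.4 * 3.33
= 201.13 N

201.13 N


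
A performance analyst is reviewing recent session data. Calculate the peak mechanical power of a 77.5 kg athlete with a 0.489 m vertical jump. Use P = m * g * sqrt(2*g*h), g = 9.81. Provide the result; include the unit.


First, sqrt(2gh) = sqrt(2 * 9.81 * 0.489)
= sqrt(9.59418) = 3.097447 m/s
Power = 77.5 * 9.81 * 3.097447 = 2354.91 W

2354.91 W


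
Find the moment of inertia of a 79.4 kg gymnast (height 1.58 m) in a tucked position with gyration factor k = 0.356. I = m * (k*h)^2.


Radius of gyration = 0.356 * 1.58 = 0.56248 m
I = 79.4 * 0.56248^2
= 79.4 * 0.316384
= 25.121 kg*m^2

25.121 kg*m^2


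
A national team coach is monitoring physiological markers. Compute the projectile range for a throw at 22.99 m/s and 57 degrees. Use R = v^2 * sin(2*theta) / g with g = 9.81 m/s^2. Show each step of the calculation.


Two times the angle = 114 degrees
sin(114) = 0.913545
R = 528.5401 * 0.913545 / 9.81 = 49.22 m

49.22 m


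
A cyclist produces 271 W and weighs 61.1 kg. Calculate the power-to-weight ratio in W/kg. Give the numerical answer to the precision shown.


P/W = power / mass
= 271 / 61.1
= 4.435 W/kg

4.435 W/kg


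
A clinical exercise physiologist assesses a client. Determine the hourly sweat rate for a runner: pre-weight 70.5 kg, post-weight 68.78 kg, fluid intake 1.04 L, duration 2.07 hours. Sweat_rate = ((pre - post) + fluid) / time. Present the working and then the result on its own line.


Mass lost = 70.5 - 68.78 = 1.72 kg
Add fluid consumed: 1.72 + 1.04 = 2.76 L total sweat
Sweat rate = 2.76 / 2.07 = 1.333 L/h

1.333 L/h


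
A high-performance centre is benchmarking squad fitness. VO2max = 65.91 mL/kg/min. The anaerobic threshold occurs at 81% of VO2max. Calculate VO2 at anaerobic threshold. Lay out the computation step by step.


AT fraction = 81 / 100 = 0.81
AT VO2 = 65.91 * 0.81
= 53.39 mL/kg/min

53.39 mL/kg/min


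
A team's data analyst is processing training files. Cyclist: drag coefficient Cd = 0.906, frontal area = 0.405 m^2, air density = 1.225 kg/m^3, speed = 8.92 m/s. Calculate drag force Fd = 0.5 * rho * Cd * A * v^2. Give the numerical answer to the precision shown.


v^2 = 8.92^2 = 79.5664
Fd = 0.5 * 1.225 * 0.906 * 0.405 * 79.5664
= 17.882 N

17.882 N


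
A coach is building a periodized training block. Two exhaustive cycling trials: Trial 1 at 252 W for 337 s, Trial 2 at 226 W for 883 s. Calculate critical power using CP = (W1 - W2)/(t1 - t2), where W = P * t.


W1 = 252 * 337 = 84924 J
W2 = 226 * 883 = 199558 J
CP = (84924 - 199558) / (337 - 883)
= -114634 / -546
= 209.95 W

209.95 W


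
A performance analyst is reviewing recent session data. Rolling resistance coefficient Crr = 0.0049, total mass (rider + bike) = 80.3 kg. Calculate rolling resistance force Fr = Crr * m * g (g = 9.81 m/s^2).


Fr = Crr * m * g
= 0.0049 * 80.3 * 9.81
= 3.86 N

3.86 N


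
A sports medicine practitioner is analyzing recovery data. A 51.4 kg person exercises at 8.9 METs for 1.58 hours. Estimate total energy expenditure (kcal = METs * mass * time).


Energy = METs * mass(kg) * time(h)
= 8.9 * 51.4 * 1.58
= 722.79 kcal

722.79 kcal


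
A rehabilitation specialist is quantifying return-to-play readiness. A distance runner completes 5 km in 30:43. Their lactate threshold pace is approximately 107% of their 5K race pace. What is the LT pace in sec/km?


Convert to seconds: 30 min 43 s = 1843 s
Pace per km = 1843 / 5 = 368.6 s/km
LT pace = 368.6 * 1.07 = 394.4 s/km

394.4 s/km


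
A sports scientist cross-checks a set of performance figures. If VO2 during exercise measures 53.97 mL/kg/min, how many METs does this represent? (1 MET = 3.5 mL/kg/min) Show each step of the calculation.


METs = VO2 / 3.5 = 53.97 / 3.5 = 15.42

15.42 METs


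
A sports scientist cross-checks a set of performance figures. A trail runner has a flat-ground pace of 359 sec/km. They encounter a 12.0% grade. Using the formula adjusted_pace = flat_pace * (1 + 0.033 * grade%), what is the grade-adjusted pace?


Grade factor = 1 + 0.033 * 12.0 = 1.396
Adjusted = 359 * 1.396 = 501.16 sec/km

501.16 s/km


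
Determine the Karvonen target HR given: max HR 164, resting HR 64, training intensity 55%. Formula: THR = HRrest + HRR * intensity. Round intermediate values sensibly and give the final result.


HRR = HRmax - HRrest = 164 - 64 = 100
THR = 64 + 100 * 0.55
= 119.0 bpm

119.0 bpm


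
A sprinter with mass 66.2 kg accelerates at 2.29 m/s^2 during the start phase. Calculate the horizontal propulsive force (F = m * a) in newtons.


F = m * a
= 66.2 * 2.29
= 151.6 N

151.6 N


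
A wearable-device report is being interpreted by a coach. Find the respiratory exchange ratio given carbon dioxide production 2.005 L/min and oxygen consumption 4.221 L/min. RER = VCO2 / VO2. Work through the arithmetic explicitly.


VCO2 = 2.005 L/min
VO2 = 4.221 L/min
RER = 2.005 / 4.221 = 0.475

0.475


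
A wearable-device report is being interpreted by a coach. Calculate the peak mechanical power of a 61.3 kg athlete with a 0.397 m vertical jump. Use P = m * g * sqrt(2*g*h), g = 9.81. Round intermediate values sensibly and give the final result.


First, sqrt(2gh) = sqrt(2 * 9.81 * 0.397)
= sqrt(7.78914) = 2.790903 m/s
Power = 61.3 * 9.81 * 2.790903 = 1678.32 W

1678.32 W


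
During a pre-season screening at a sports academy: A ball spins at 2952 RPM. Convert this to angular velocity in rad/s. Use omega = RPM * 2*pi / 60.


omega = 2952 * 2 * pi / 60
= 2952 * 6.28318531 / 60
= 18547.963 / 60
= 309.133 rad/s

309.133 rad/s


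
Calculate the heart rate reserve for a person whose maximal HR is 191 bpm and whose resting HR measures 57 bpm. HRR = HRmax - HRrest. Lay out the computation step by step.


HRmax = 191 bpm
HRrest = 57 bpm
HRR = 191 - 57 = 134 bpm

134 bpm


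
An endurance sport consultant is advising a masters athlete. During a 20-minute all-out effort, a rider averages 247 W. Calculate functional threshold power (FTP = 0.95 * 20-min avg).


FTP = 0.95 * 247
= 234.65 W

234.65 W


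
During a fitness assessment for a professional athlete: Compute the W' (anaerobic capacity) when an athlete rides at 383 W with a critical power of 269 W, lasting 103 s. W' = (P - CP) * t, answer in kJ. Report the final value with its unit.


Above-CP power = 114 W
Duration = 103 s
W' = 114 * 103 = 11742 J
Convert: 11742 / 1000 = 11.742 kJ

11.742 kJ


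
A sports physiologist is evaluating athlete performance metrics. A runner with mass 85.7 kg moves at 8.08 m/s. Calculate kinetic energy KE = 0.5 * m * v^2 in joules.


v^2 = 8.08^2 = 65.2864
KE = 0.5 * 85.7 * 65.2864
= 2797.52 J

2797.52 J


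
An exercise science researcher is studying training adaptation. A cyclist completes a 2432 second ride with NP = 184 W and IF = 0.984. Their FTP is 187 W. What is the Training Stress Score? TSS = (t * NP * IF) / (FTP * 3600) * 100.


t * NP * IF = 2432 * 184 * 0.984 = 440328.192
FTP * 3600 = 673200
TSS = (440328.192 / 673200) * 100 = 65.41

65.41 TSS


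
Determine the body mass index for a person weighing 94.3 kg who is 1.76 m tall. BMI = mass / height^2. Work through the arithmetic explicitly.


BMI = mass / height^2
= 94.3 / 1.76^2
= 94.3 / 3.0976
= 30.44 kg/m^2

30.44 kg/m^2


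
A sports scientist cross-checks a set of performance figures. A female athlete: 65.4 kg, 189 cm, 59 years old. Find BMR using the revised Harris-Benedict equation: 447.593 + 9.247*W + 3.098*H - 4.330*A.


Intercept = 447.593
Weight contribution = 9.247 * 65.4 = 604.7538
Height contribution = 3.098 * 189 = 585.522
Age contribution = 4.33 * 59 = 255.47
BMR = 447.593 + 604.7538 + 585.522 - 255.47
= 1382.4 kcal/day

1382.4 kcal/day


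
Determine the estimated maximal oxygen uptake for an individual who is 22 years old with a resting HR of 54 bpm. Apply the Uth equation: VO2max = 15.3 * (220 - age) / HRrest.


HRmax = 220 - 22 = 198
VO2max = 15.3 * (198 / 54)
= 15.3 * 3.6667
= 56.1 mL/kg/min

56.1 mL/kg/min


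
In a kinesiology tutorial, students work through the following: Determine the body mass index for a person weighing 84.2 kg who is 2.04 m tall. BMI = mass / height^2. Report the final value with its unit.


BMI = mass / height^2
= 84.2 / 2.04^2
= 84.2 / 4.1616
= 20.23 kg/m^2

20.23 kg/m^2


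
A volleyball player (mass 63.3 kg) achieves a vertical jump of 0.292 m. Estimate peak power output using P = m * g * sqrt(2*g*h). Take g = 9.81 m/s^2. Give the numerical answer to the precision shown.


2 * g * h = 2 * 9.81 * 0.292 = 5.72904
sqrt(5.72904) = 2.393541 m/s
P = 63.3 * 9.81 * 2.393541 = 1486.32 W

1486.32 W


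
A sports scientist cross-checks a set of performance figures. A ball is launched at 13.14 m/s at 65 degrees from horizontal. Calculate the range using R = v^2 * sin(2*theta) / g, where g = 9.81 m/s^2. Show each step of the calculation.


sin(2 * 65) = sin(130) = 0.766044
v^2 = 13.14^2 = 172.6596
R = 172.6596 * 0.766044 / 9.81
= 13.483 m

13.483 m


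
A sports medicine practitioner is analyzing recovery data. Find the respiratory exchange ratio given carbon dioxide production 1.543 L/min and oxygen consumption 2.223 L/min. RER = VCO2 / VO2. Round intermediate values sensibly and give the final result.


VCO2 = 1.543 L/min
VO2 = 2.223 L/min
RER = 1.543 / 2.223 = 0.6941

0.6941


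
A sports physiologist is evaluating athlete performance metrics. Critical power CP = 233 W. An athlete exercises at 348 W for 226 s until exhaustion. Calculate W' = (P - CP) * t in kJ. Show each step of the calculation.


P - CP = 348 - 233 = 115 W
W' = 115 * 226 = 25990 J
= 25990 / 1000 = 25.99 kJ

25.99 kJ


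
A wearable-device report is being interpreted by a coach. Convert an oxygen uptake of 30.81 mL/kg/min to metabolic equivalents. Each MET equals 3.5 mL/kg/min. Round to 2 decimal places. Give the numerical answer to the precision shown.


One MET = 3.5 mL/kg/min
Number of METs = 30.81 / 3.5
= 8.8 METs

8.8 METs


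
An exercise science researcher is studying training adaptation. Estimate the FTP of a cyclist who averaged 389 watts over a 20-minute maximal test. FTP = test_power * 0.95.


FTP = 389 * 0.95 = 369.55 W

369.55 W


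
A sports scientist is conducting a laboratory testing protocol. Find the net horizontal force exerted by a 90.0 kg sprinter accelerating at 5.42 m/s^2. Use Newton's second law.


Newton's second law: F = m * a
F = 90.0 * 5.42 = 487.8 N

487.8 N


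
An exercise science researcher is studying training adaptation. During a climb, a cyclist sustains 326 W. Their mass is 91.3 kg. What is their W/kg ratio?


Power-to-weight = 326 W / 91.3 kg
= 3.571 W/kg

3.571 W/kg


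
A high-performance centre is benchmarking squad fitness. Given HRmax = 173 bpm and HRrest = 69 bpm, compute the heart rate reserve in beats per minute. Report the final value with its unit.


Heart rate reserve = maximum HR minus resting HR
HRR = 173 - 69 = 104 bpm

104 bpm


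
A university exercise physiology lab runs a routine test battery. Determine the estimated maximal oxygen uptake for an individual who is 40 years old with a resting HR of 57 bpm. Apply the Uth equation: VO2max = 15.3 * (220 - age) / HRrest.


HRmax = 220 - 40 = 180
VO2max = 15.3 * (180 / 57)
= 15.3 * 3.1579
= 48.32 mL/kg/min

48.32 mL/kg/min


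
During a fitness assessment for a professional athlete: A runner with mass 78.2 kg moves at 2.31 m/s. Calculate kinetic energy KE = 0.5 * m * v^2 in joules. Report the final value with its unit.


v^2 = 2.31^2 = 5.3361
KE = 0.5 * 78.2 * 5.3361
= 208.64 J

208.64 J


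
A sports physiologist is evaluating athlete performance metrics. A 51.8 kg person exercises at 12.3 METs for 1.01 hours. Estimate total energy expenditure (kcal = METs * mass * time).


Energy = METs * mass(kg) * time(h)
= 12.3 * 51.8 * 1.01
= 643.51 kcal

643.51 kcal


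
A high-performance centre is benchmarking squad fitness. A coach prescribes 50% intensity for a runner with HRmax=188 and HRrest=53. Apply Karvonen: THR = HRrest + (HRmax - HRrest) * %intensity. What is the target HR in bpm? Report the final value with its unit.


Heart rate reserve = 188 - 53 = 135
Intensity fraction = 50 / 100 = 0.5
THR = 53 + 135 * 0.5 = 120.5 bpm

120.5 bpm


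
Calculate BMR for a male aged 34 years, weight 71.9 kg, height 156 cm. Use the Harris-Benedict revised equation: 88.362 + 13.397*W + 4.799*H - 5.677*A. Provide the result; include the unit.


Substituting values:
W term = 13.397 * 71.9 = 963.2443
H term = 4.799 * 156 = 748.644
A term = 5.677 * 34 = 193.018
BMR = 1607.23 kcal/day

1607.23 kcal/day


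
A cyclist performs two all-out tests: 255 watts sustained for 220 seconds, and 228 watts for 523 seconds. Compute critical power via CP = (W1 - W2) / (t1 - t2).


W1 = P1 * t1 = 255 * 220 = 56100 J
W2 = P2 * t2 = 228 * 523 = 119244 J
CP = (56100 - 119244) / (220 - 523)
= 208.4 W

208.4 W


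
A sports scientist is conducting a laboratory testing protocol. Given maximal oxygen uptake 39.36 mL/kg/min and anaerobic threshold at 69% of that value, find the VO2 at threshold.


Percentage as decimal = 0.69
VO2 at AT = 39.36 * 0.69 = 27.16 mL/kg/min

27.16 mL/kg/min


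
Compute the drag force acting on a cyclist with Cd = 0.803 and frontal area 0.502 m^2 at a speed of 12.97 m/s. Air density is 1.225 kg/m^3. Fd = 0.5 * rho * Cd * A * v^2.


Step 1: v^2 = 168.2209
Step 2: Fd = 0.5 * 1.225 * 0.803 * 0.502 * 168.2209
= 41.534 N

41.534 N


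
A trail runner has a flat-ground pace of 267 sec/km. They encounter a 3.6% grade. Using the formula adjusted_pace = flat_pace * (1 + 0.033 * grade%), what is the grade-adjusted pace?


Grade factor = 1 + 0.033 * 3.6 = 1.1188
Adjusted = 267 * 1.1188 = 298.72 sec/km

298.72 s/km


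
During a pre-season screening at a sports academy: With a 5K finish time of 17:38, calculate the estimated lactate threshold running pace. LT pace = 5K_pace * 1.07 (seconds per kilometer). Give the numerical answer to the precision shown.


Race duration = 1058 s for 5 km
Average pace = 1058 / 5 = 211.6 s/km
LT pace = 211.6 * 1.07
= 226.41 s/km

226.41 s/km


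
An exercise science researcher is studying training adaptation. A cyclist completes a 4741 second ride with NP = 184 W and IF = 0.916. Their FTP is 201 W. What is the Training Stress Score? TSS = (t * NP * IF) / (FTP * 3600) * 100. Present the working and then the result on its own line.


t * NP * IF = 4741 * 184 * 0.916 = 799067.104
FTP * 3600 = 723600
TSS = (799067.104 / 723600) * 100 = 110.43

110.43 TSS
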